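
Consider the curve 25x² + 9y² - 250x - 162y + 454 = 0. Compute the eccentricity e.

e = 4/5

Group: 25(x² - 10x) + 9(y² - 18y) = -454
Completing the square gives 25(x - 5)² + 9(y - 9)² = -454 + 625 + 729 = 900.
Divide through by 900 to get (x - 5)²/36 + (y - 9)²/100 = 1.
Ellipse, center (5, 9), major axis vertical; a² = 100, b² = 36.
c² = a² - b² = 64, so c = 8.
e = c/a = 8/10 = 4/5.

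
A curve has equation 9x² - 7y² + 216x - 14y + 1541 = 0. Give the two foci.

Collect terms: 9(x² + 24x) -7(y² + 2y) = -1541
Completing the square gives 9(x + 12)² -7(y + 1)² = -1541 + 1296 - 7 = -252.
Divide through by -252 to get (y + 1)²/36 - (x + 12)²/28 = 1.
Hyperbola, center (-12, -1), transverse axis vertical; a² = 36, b² = 28.
c² = a² + b² = 36 + 28 = 64, so c = 8.
Foci lie on the vertical axis through the center: (h, k ± c).

(-12, -9) and (-12, 7)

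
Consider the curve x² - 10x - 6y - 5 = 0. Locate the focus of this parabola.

Only x is squared. Complete the square in x: (x - 5)² = 6(y + 5).
Vertex (5, -5); 4p = 6 so p = 3/2. Opens up.
Focus is p units from the vertex along the axis: (h, k + p).

(5, -7/2)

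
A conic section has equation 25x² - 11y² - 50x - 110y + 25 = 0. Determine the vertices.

(1, -10) and (1, 0)

Rearranging, 25(x² - 2x) -11(y² + 10y) = -25.
Complete the square: 25(x - 1)² -11(y + 5)² = -25 + 25 - 275 = -275
Divide through by -275 to get (y + 5)²/25 - (x - 1)²/11 = 1.
Hyperbola, center (1, -5), transverse axis vertical; a² = 25, b² = 11.
a = 5. Vertices at (h, k ± a).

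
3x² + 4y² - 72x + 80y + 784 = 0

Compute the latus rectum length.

Collect terms: 3(x² - 24x) + 4(y² + 20y) = -784
3(x - 12)² + 4(y + 10)² = -784 + 432 + 400 = 48
Divide by 48: (x - 12)²/16 + (y + 10)²/12 = 1
Ellipse, center (12, -10), major axis horizontal; a² = 16, b² = 12.
Latus rectum length = 2b²/a = 2·12/4 = 6.

6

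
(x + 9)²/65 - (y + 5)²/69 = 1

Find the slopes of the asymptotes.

√4485/65 and -√4485/65

Center (-9, -5). The positive term is the x-term, so the transverse axis is horizontal; a² = 65, b² = 69.
For a horizontal hyperbola the asymptotes have slope ±b/a.
Here that is ±√69/√65 = ±√4485/65.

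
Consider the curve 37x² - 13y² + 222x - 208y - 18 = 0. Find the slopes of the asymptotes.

√481/13 and -√481/13

Rearranging, 37(x² + 6x) -13(y² + 16y) = 18.
Completing the square gives 37(x + 3)² -13(y + 8)² = 18 + 333 - 832 = -481.
Dividing both sides by -481: (y + 8)²/37 - (x + 3)²/13 = 1
Hyperbola, center (-3, -8), transverse axis vertical; a² = 37, b² = 13.
For a vertical hyperbola the asymptotes have slope ±a/b.
Here that is ±√37/√13 = ±√481/13.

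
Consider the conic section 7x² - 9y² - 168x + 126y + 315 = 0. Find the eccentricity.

Group the x- and y-terms: 7(x² - 24x) -9(y² - 14y) = -315
Complete the square in x and y: 7(x - 12)² -9(y - 7)² = -315 + 1008 - 441 = 252
Divide through by 252 to get (x - 12)²/36 - (y - 7)²/28 = 1.
Hyperbola, center (12, 7), transverse axis horizontal; a² = 36, b² = 28.
c² = a² + b² = 64, so c = 8.
e = c/a = 8/6 = 4/3.

e = 4/3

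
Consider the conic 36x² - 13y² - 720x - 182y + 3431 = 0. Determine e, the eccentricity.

Collect terms: 36(x² - 20x) -13(y² + 14y) = -3431
Completing the square gives 36(x - 10)² -13(y + 7)² = -3431 + 3600 - 637 = -468.
Divide by -468: (y + 7)²/36 - (x - 10)²/13 = 1
Hyperbola, center (10, -7), transverse axis vertical; a² = 36, b² = 13.
c² = a² + b² = 49, so c = 7.
e = c/a = 7/6.

e = 7/6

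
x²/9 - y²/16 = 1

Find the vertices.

Center (0, 0). The positive term is the x-term, so the transverse axis is horizontal; a² = 9, b² = 16.
a = 3. Vertices at (h ± a, k).

(-3, 0) and (3, 0)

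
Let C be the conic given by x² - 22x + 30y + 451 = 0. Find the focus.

(11, -37/2)

Only x is squared. Complete the square in x: (x - 11)² = -30(y + 11).
Vertex (11, -11); 4p = -30 so p = -15/2. Opens down.
Focus is p units from the vertex along the axis: (h, k + p).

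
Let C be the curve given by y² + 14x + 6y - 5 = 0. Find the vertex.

Only y is squared. Complete the square in y: (y + 3)² = -14(x - 1).
Vertex (1, -3); 4p = -14 so p = -7/2. Opens left.

(1, -3)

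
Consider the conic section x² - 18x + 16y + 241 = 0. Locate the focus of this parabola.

Only x is squared. Complete the square in x: (x - 9)² = -16(y + 10).
Vertex (9, -10); 4p = -16 so p = -4. Opens down.
Focus is p units from the vertex along the axis: (h, k + p).

(9, -14)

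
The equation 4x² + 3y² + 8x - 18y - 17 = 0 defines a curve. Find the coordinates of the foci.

Collect terms: 4(x² + 2x) + 3(y² - 6y) = 17
Complete the square in x and y: 4(x + 1)² + 3(y - 3)² = 17 + 4 + 27 = 48
Dividing both sides by 48: (x + 1)²/12 + (y - 3)²/16 = 1
Ellipse, center (-1, 3), major axis vertical; a² = 16, b² = 12.
c² = a² - b² = 16 - 12 = 4, so c = 2.
Foci lie on the vertical axis through the center: (h, k ± c).

(-1, 1) and (-1, 5)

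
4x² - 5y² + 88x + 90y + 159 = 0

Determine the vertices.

Group: 4(x² + 22x) -5(y² - 18y) = -159
Complete the square in x and y: 4(x + 11)² -5(y - 9)² = -159 + 484 - 405 = -80
Dividing both sides by -80: (y - 9)²/16 - (x + 11)²/20 = 1
Hyperbola, center (-11, 9), transverse axis vertical; a² = 16, b² = 20.
a = 4. Vertices at (h, k ± a).

(-11, 5) and (-11, 13)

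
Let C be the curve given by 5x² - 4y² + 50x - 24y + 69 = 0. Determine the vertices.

Collect terms: 5(x² + 10x) -4(y² + 6y) = -69
Complete the square: 5(x + 5)² -4(y + 3)² = -69 + 125 - 36 = 20
Divide by 20: (x + 5)²/4 - (y + 3)²/5 = 1
Hyperbola, center (-5, -3), transverse axis horizontal; a² = 4, b² = 5.
a = 2. Vertices at (h ± a, k).

(-7, -3) and (-3, -3)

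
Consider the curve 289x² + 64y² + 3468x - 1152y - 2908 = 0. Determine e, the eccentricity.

289(x² + 12x) + 64(y² - 18y) = 2908
289(x + 6)² + 64(y - 9)² = 2908 + 10404 + 5184 = 18496
Divide by 18496: (x + 6)²/64 + (y - 9)²/289 = 1
Ellipse, center (-6, 9), major axis vertical; a² = 289, b² = 64.
c² = a² - b² = 225, so c = 15.
e = c/a = 15/17.

e = 15/17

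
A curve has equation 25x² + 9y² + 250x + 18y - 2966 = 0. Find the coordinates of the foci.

Rearranging, 25(x² + 10x) + 9(y² + 2y) = 2966.
Complete the square: 25(x + 5)² + 9(y + 1)² = 2966 + 625 + 9 = 3600
Divide by 3600: (x + 5)²/144 + (y + 1)²/400 = 1
Ellipse, center (-5, -1), major axis vertical; a² = 400, b² = 144.
c² = a² - b² = 400 - 144 = 256, so c = 16.
Foci lie on the vertical axis through the center: (h, k ± c).

(-5, -17) and (-5, 15)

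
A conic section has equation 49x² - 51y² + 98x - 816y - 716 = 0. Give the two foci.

49(x² + 2x) -51(y² + 16y) = 716
Complete the square: 49(x + 1)² -51(y + 8)² = 716 + 49 - 3264 = -2499
Divide through by -2499 to get (y + 8)²/49 - (x + 1)²/51 = 1.
Hyperbola, center (-1, -8), transverse axis vertical; a² = 49, b² = 51.
c² = a² + b² = 49 + 51 = 100, so c = 10.
Foci lie on the vertical axis through the center: (h, k ± c).

(-1, -18) and (-1, 2)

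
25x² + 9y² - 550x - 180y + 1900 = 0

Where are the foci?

(11, -2) and (11, 22)

Group the x- and y-terms: 25(x² - 22x) + 9(y² - 20y) = -1900
25(x - 11)² + 9(y - 10)² = -1900 + 3025 + 900 = 2025
Dividing both sides by 2025: (x - 11)²/81 + (y - 10)²/225 = 1
Ellipse, center (11, 10), major axis vertical; a² = 225, b² = 81.
c² = a² - b² = 225 - 81 = 144, so c = 12.
Foci lie on the vertical axis through the center: (h, k ± c).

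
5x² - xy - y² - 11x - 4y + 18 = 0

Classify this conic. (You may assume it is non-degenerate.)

hyperbola

A = 5, B = -1, C = -1.
Discriminant B² − 4AC = (-1)² − 4·5·(-1) = 21.
B² − 4AC > 0 ⇒ hyperbola.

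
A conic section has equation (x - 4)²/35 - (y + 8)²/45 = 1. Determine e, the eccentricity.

e = 4√7/7

Center (4, -8). The positive term is the x-term, so the transverse axis is horizontal; a² = 35, b² = 45.
c² = a² + b² = 80, so c = 4√5.
e = c/a = 4√5/√35 = 4√7/7.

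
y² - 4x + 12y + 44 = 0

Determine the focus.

Only y is squared. Complete the square in y: (y + 6)² = 4(x - 2).
Vertex (2, -6); 4p = 4 so p = 1. Opens right.
Focus is p units from the vertex along the axis: (h + p, k).

(3, -6)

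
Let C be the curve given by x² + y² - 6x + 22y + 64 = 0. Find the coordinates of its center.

Rearranging, (x² - 6x) + (y² + 22y) = -64.
Completing the square gives (x - 3)² + (y + 11)² = -64 + 9 + 121 = 66.
So (x - 3)² + (y + 11)² = 66.
Circle centered at (3, -11) with r² = 66.

(3, -11)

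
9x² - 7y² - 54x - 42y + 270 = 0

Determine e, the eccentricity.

e = 4/3

9(x² - 6x) -7(y² + 6y) = -270
Complete the square: 9(x - 3)² -7(y + 3)² = -270 + 81 - 63 = -252
Divide by -252: (y + 3)²/36 - (x - 3)²/28 = 1
Hyperbola, center (3, -3), transverse axis vertical; a² = 36, b² = 28.
c² = a² + b² = 64, so c = 8.
e = c/a = 8/6 = 4/3.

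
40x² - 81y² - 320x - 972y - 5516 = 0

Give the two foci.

(-7, -6) and (15, -6)

Rearranging, 40(x² - 8x) -81(y² + 12y) = 5516.
Complete the square: 40(x - 4)² -81(y + 6)² = 5516 + 640 - 2916 = 3240
Divide by 3240: (x - 4)²/81 - (y + 6)²/40 = 1
Hyperbola, center (4, -6), transverse axis horizontal; a² = 81, b² = 40.
c² = a² + b² = 81 + 40 = 121, so c = 11.
Foci lie on the horizontal axis through the center: (h ± c, k).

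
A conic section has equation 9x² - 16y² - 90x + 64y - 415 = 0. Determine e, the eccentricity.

9(x² - 10x) -16(y² - 4y) = 415
Completing the square gives 9(x - 5)² -16(y - 2)² = 415 + 225 - 64 = 576.
Divide through by 576 to get (x - 5)²/64 - (y - 2)²/36 = 1.
Hyperbola, center (5, 2), transverse axis horizontal; a² = 64, b² = 36.
c² = a² + b² = 100, so c = 10.
e = c/a = 10/8 = 5/4.

e = 5/4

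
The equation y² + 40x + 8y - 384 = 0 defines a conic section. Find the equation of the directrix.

x = 20

Only y is squared. Complete the square in y: (y + 4)² = -40(x - 10).
Vertex (10, -4); 4p = -40 so p = -10. Opens left.
Directrix is the vertical line x = h − p = 10 − (-10) = 20.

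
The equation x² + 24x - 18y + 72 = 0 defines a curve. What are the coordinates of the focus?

(-12, 1/2)

Only x is squared. Complete the square in x: (x + 12)² = 18(y + 4).
Vertex (-12, -4); 4p = 18 so p = 9/2. Opens up.
Focus is p units from the vertex along the axis: (h, k + p).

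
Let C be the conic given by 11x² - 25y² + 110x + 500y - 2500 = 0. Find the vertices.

(-10, 10) and (0, 10)

Collect terms: 11(x² + 10x) -25(y² - 20y) = 2500
Complete the square: 11(x + 5)² -25(y - 10)² = 2500 + 275 - 2500 = 275
Divide by 275: (x + 5)²/25 - (y - 10)²/11 = 1
Hyperbola, center (-5, 10), transverse axis horizontal; a² = 25, b² = 11.
a = 5. Vertices at (h ± a, k).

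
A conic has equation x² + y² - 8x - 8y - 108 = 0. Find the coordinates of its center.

Group the x- and y-terms: (x² - 8x) + (y² - 8y) = 108
Complete the square: (x - 4)² + (y - 4)² = 108 + 16 + 16 = 140
So (x - 4)² + (y - 4)² = 140.
Circle centered at (4, 4) with r² = 140.

(4, 4)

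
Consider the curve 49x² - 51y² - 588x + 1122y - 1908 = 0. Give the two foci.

Rearranging, 49(x² - 12x) -51(y² - 22y) = 1908.
Completing the square gives 49(x - 6)² -51(y - 11)² = 1908 + 1764 - 6171 = -2499.
Divide by -2499: (y - 11)²/49 - (x - 6)²/51 = 1
Hyperbola, center (6, 11), transverse axis vertical; a² = 49, b² = 51.
c² = a² + b² = 49 + 51 = 100, so c = 10.
Foci lie on the vertical axis through the center: (h, k ± c).

(6, 1) and (6, 21)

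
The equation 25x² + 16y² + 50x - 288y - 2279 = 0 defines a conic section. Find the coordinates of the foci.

Group the x- and y-terms: 25(x² + 2x) + 16(y² - 18y) = 2279
Complete the square: 25(x + 1)² + 16(y - 9)² = 2279 + 25 + 1296 = 3600
Dividing both sides by 3600: (x + 1)²/144 + (y - 9)²/225 = 1
Ellipse, center (-1, 9), major axis vertical; a² = 225, b² = 144.
c² = a² - b² = 225 - 144 = 81, so c = 9.
Foci lie on the vertical axis through the center: (h, k ± c).

(-1, 0) and (-1, 18)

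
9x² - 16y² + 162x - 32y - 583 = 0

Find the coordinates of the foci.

(-24, -1) and (6, -1)

Collect terms: 9(x² + 18x) -16(y² + 2y) = 583
Completing the square gives 9(x + 9)² -16(y + 1)² = 583 + 729 - 16 = 1296.
Divide through by 1296 to get (x + 9)²/144 - (y + 1)²/81 = 1.
Hyperbola, center (-9, -1), transverse axis horizontal; a² = 144, b² = 81.
c² = a² + b² = 144 + 81 = 225, so c = 15.
Foci lie on the horizontal axis through the center: (h ± c, k).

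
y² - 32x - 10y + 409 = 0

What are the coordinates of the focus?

(20, 5)

Only y is squared. Complete the square in y: (y - 5)² = 32(x - 12).
Vertex (12, 5); 4p = 32 so p = 8. Opens right.
Focus is p units from the vertex along the axis: (h + p, k).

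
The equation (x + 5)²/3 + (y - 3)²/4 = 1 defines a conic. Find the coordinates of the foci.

(-5, 2) and (-5, 4)

Center (-5, 3). The larger denominator 4 sits under the y-term, so the major axis is vertical; a² = 4, b² = 3.
c² = a² - b² = 4 - 3 = 1, so c = 1.
Foci lie on the vertical axis through the center: (h, k ± c).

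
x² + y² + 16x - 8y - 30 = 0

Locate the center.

(-8, 4)

(x² + 16x) + (y² - 8y) = 30
Completing the square gives (x + 8)² + (y - 4)² = 30 + 64 + 16 = 110.
So (x + 8)² + (y - 4)² = 110.
Circle centered at (-8, 4) with r² = 110.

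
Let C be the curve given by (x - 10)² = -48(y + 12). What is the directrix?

Vertex (10, -12); 4p = -48 so p = -12. Opens down.
Directrix is the horizontal line y = k − p = -12 − (-12) = 0.

y = 0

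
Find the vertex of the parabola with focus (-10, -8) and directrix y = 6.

(-10, -1)

The vertex is the midpoint between the focus and the directrix along the axis of symmetry.
Axis is vertical (directrix is horizontal). Vertex y-coordinate = (-8 + 6)/2 = -1; x-coordinate = -10.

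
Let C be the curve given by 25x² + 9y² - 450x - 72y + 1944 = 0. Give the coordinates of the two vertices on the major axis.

(9, -1) and (9, 9)

Collect terms: 25(x² - 18x) + 9(y² - 8y) = -1944
Completing the square gives 25(x - 9)² + 9(y - 4)² = -1944 + 2025 + 144 = 225.
Divide through by 225 to get (x - 9)²/9 + (y - 4)²/25 = 1.
Ellipse, center (9, 4), major axis vertical; a² = 25, b² = 9.
a = 5. Vertices at (h, k ± a).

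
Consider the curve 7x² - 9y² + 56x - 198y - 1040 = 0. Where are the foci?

(-8, -11) and (0, -11)

Group the x- and y-terms: 7(x² + 8x) -9(y² + 22y) = 1040
Complete the square in x and y: 7(x + 4)² -9(y + 11)² = 1040 + 112 - 1089 = 63
Divide by 63: (x + 4)²/9 - (y + 11)²/7 = 1
Hyperbola, center (-4, -11), transverse axis horizontal; a² = 9, b² = 7.
c² = a² + b² = 9 + 7 = 16, so c = 4.
Foci lie on the horizontal axis through the center: (h ± c, k).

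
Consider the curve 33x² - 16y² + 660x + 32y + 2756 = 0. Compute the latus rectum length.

33/2

Group: 33(x² + 20x) -16(y² - 2y) = -2756
Complete the square in x and y: 33(x + 10)² -16(y - 1)² = -2756 + 3300 - 16 = 528
Divide by 528: (x + 10)²/16 - (y - 1)²/33 = 1
Hyperbola, center (-10, 1), transverse axis horizontal; a² = 16, b² = 33.
Latus rectum length = 2b²/a = 2·33/4 = 33/2.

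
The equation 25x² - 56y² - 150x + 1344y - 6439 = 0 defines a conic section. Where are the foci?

(3, 3) and (3, 21)

Group the x- and y-terms: 25(x² - 6x) -56(y² - 24y) = 6439
Completing the square gives 25(x - 3)² -56(y - 12)² = 6439 + 225 - 8064 = -1400.
Divide by -1400: (y - 12)²/25 - (x - 3)²/56 = 1
Hyperbola, center (3, 12), transverse axis vertical; a² = 25, b² = 56.
c² = a² + b² = 25 + 56 = 81, so c = 9.
Foci lie on the vertical axis through the center: (h, k ± c).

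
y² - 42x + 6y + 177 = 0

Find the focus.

Only y is squared. Complete the square in y: (y + 3)² = 42(x - 4).
Vertex (4, -3); 4p = 42 so p = 21/2. Opens right.
Focus is p units from the vertex along the axis: (h + p, k).

(29/2, -3)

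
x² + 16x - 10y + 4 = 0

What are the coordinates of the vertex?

Only x is squared. Complete the square in x: (x + 8)² = 10(y + 6).
Vertex (-8, -6); 4p = 10 so p = 5/2. Opens up.

(-8, -6)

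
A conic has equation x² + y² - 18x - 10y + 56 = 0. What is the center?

Collect terms: (x² - 18x) + (y² - 10y) = -56
Complete the square in x and y: (x - 9)² + (y - 5)² = -56 + 81 + 25 = 50
So (x - 9)² + (y - 5)² = 50.
Circle centered at (9, 5) with r² = 50.

(9, 5)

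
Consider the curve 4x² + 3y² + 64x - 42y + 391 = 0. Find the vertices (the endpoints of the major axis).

(-8, 5) and (-8, 9)

4(x² + 16x) + 3(y² - 14y) = -391
Complete the square in x and y: 4(x + 8)² + 3(y - 7)² = -391 + 256 + 147 = 12
Divide through by 12 to get (x + 8)²/3 + (y - 7)²/4 = 1.
Ellipse, center (-8, 7), major axis vertical; a² = 4, b² = 3.
a = 2. Vertices at (h, k ± a).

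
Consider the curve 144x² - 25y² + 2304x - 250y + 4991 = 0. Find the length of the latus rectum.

288/5

Group the x- and y-terms: 144(x² + 16x) -25(y² + 10y) = -4991
Complete the square in x and y: 144(x + 8)² -25(y + 5)² = -4991 + 9216 - 625 = 3600
Dividing both sides by 3600: (x + 8)²/25 - (y + 5)²/144 = 1
Hyperbola, center (-8, -5), transverse axis horizontal; a² = 25, b² = 144.
Latus rectum length = 2b²/a = 2·144/5 = 288/5.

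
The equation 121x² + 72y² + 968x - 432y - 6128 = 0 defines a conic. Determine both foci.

Group the x- and y-terms: 121(x² + 8x) + 72(y² - 6y) = 6128
Completing the square gives 121(x + 4)² + 72(y - 3)² = 6128 + 1936 + 648 = 8712.
Dividing both sides by 8712: (x + 4)²/72 + (y - 3)²/121 = 1
Ellipse, center (-4, 3), major axis vertical; a² = 121, b² = 72.
c² = a² - b² = 121 - 72 = 49, so c = 7.
Foci lie on the vertical axis through the center: (h, k ± c).

(-4, -4) and (-4, 10)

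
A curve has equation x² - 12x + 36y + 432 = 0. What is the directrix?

y = -2

Only x is squared. Complete the square in x: (x - 6)² = -36(y + 11).
Vertex (6, -11); 4p = -36 so p = -9. Opens down.
Directrix is the horizontal line y = k − p = -11 − (-9) = -2.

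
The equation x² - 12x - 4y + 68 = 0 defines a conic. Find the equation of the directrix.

y = 7

Only x is squared. Complete the square in x: (x - 6)² = 4(y - 8).
Vertex (6, 8); 4p = 4 so p = 1. Opens up.
Directrix is the horizontal line y = k − p = 8 − (1) = 7.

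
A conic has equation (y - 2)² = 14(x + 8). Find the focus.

(-9/2, 2)

Vertex (-8, 2); 4p = 14 so p = 7/2. Opens right.
Focus is p units from the vertex along the axis: (h + p, k).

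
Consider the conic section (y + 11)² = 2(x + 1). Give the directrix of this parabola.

x = -3/2

Vertex (-1, -11); 4p = 2 so p = 1/2. Opens right.
Directrix is the vertical line x = h − p = -1 − (1/2) = -3/2.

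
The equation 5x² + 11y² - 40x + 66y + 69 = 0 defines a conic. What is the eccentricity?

e = √66/11

Rearranging, 5(x² - 8x) + 11(y² + 6y) = -69.
Complete the square: 5(x - 4)² + 11(y + 3)² = -69 + 80 + 99 = 110
Dividing both sides by 110: (x - 4)²/22 + (y + 3)²/10 = 1
Ellipse, center (4, -3), major axis horizontal; a² = 22, b² = 10.
c² = a² - b² = 12, so c = 2√3.
e = c/a = 2√3/√22 = √66/11.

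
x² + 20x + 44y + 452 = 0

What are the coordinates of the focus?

Only x is squared. Complete the square in x: (x + 10)² = -44(y + 8).
Vertex (-10, -8); 4p = -44 so p = -11. Opens down.
Focus is p units from the vertex along the axis: (h, k + p).

(-10, -19)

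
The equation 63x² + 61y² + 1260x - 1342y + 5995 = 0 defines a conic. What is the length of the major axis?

6√14

Rearranging, 63(x² + 20x) + 61(y² - 22y) = -5995.
Complete the square in x and y: 63(x + 10)² + 61(y - 11)² = -5995 + 6300 + 7381 = 7686
Divide through by 7686 to get (x + 10)²/122 + (y - 11)²/126 = 1.
Ellipse, center (-10, 11), major axis vertical; a² = 126, b² = 122.
a² = 126 so a = 3√14; the major axis has length 2a = 6√14.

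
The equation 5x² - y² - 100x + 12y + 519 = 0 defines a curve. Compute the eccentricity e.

e = √30/5

5(x² - 20x) -(y² - 12y) = -519
Complete the square in x and y: 5(x - 10)² -(y - 6)² = -519 + 500 - 36 = -55
Dividing both sides by -55: (y - 6)²/55 - (x - 10)²/11 = 1
Hyperbola, center (10, 6), transverse axis vertical; a² = 55, b² = 11.
c² = a² + b² = 66, so c = √66.
e = c/a = √66/√55 = √30/5.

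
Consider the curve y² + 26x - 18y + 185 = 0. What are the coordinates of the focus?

(-21/2, 9)

Only y is squared. Complete the square in y: (y - 9)² = -26(x + 4).
Vertex (-4, 9); 4p = -26 so p = -13/2. Opens left.
Focus is p units from the vertex along the axis: (h + p, k).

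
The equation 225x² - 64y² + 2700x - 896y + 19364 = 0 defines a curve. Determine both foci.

(-6, -24) and (-6, 10)

Rearranging, 225(x² + 12x) -64(y² + 14y) = -19364.
Complete the square: 225(x + 6)² -64(y + 7)² = -19364 + 8100 - 3136 = -14400
Divide through by -14400 to get (y + 7)²/225 - (x + 6)²/64 = 1.
Hyperbola, center (-6, -7), transverse axis vertical; a² = 225, b² = 64.
c² = a² + b² = 225 + 64 = 289, so c = 17.
Foci lie on the vertical axis through the center: (h, k ± c).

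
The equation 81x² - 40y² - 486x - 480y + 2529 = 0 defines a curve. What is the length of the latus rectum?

Group the x- and y-terms: 81(x² - 6x) -40(y² + 12y) = -2529
Complete the square in x and y: 81(x - 3)² -40(y + 6)² = -2529 + 729 - 1440 = -3240
Divide through by -3240 to get (y + 6)²/81 - (x - 3)²/40 = 1.
Hyperbola, center (3, -6), transverse axis vertical; a² = 81, b² = 40.
Latus rectum length = 2b²/a = 2·40/9 = 80/9.

80/9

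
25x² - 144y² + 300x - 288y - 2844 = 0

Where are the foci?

25(x² + 12x) -144(y² + 2y) = 2844
Completing the square gives 25(x + 6)² -144(y + 1)² = 2844 + 900 - 144 = 3600.
Dividing both sides by 3600: (x + 6)²/144 - (y + 1)²/25 = 1
Hyperbola, center (-6, -1), transverse axis horizontal; a² = 144, b² = 25.
c² = a² + b² = 144 + 25 = 169, so c = 13.
Foci lie on the horizontal axis through the center: (h ± c, k).

(-19, -1) and (7, -1)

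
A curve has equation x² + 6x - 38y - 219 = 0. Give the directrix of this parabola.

y = -31/2

Only x is squared. Complete the square in x: (x + 3)² = 38(y + 6).
Vertex (-3, -6); 4p = 38 so p = 19/2. Opens up.
Directrix is the horizontal line y = k − p = -6 − (19/2) = -31/2.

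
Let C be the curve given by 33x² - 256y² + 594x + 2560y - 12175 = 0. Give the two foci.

(-26, 5) and (8, 5)

Group the x- and y-terms: 33(x² + 18x) -256(y² - 10y) = 12175
Complete the square in x and y: 33(x + 9)² -256(y - 5)² = 12175 + 2673 - 6400 = 8448
Divide by 8448: (x + 9)²/256 - (y - 5)²/33 = 1
Hyperbola, center (-9, 5), transverse axis horizontal; a² = 256, b² = 33.
c² = a² + b² = 256 + 33 = 289, so c = 17.
Foci lie on the horizontal axis through the center: (h ± c, k).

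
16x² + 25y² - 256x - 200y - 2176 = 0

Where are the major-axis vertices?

(-7, 4) and (23, 4)

16(x² - 16x) + 25(y² - 8y) = 2176
16(x - 8)² + 25(y - 4)² = 2176 + 1024 + 400 = 3600
Divide by 3600: (x - 8)²/225 + (y - 4)²/144 = 1
Ellipse, center (8, 4), major axis horizontal; a² = 225, b² = 144.
a = 15. Vertices at (h ± a, k).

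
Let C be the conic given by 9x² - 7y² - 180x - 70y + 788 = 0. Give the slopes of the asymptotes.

Collect terms: 9(x² - 20x) -7(y² + 10y) = -788
Complete the square: 9(x - 10)² -7(y + 5)² = -788 + 900 - 175 = -63
Dividing both sides by -63: (y + 5)²/9 - (x - 10)²/7 = 1
Hyperbola, center (10, -5), transverse axis vertical; a² = 9, b² = 7.
For a vertical hyperbola the asymptotes have slope ±a/b.
Here that is ±3/√7 = ±3√7/7.

3√7/7 and -3√7/7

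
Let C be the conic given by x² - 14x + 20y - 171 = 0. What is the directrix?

Only x is squared. Complete the square in x: (x - 7)² = -20(y - 11).
Vertex (7, 11); 4p = -20 so p = -5. Opens down.
Directrix is the horizontal line y = k − p = 11 − (-5) = 16.

y = 16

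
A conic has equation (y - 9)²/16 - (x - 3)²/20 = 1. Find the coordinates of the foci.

Center (3, 9). The positive term is the y-term, so the transverse axis is vertical; a² = 16, b² = 20.
c² = a² + b² = 16 + 20 = 36, so c = 6.
Foci lie on the vertical axis through the center: (h, k ± c).

(3, 3) and (3, 15)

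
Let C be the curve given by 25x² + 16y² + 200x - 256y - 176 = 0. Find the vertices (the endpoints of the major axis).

(-4, -2) and (-4, 18)

Group the x- and y-terms: 25(x² + 8x) + 16(y² - 16y) = 176
Complete the square: 25(x + 4)² + 16(y - 8)² = 176 + 400 + 1024 = 1600
Divide through by 1600 to get (x + 4)²/64 + (y - 8)²/100 = 1.
Ellipse, center (-4, 8), major axis vertical; a² = 100, b² = 64.
a = 10. Vertices at (h, k ± a).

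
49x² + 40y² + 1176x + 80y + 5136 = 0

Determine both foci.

Group: 49(x² + 24x) + 40(y² + 2y) = -5136
49(x + 12)² + 40(y + 1)² = -5136 + 7056 + 40 = 1960
Divide by 1960: (x + 12)²/40 + (y + 1)²/49 = 1
Ellipse, center (-12, -1), major axis vertical; a² = 49, b² = 40.
c² = a² - b² = 49 - 40 = 9, so c = 3.
Foci lie on the vertical axis through the center: (h, k ± c).

(-12, -4) and (-12, 2)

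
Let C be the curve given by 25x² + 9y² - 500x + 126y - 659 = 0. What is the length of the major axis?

40

Group: 25(x² - 20x) + 9(y² + 14y) = 659
25(x - 10)² + 9(y + 7)² = 659 + 2500 + 441 = 3600
Divide by 3600: (x - 10)²/144 + (y + 7)²/400 = 1
Ellipse, center (10, -7), major axis vertical; a² = 400, b² = 144.
a² = 400 so a = 20; the major axis has length 2a = 40.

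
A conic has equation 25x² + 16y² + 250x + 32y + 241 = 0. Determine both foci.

(-5, -4) and (-5, 2)

Rearranging, 25(x² + 10x) + 16(y² + 2y) = -241.
Complete the square: 25(x + 5)² + 16(y + 1)² = -241 + 625 + 16 = 400
Dividing both sides by 400: (x + 5)²/16 + (y + 1)²/25 = 1
Ellipse, center (-5, -1), major axis vertical; a² = 25, b² = 16.
c² = a² - b² = 25 - 16 = 9, so c = 3.
Foci lie on the vertical axis through the center: (h, k ± c).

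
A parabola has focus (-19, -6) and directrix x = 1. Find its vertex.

The vertex is the midpoint between the focus and the directrix along the axis of symmetry.
Axis is horizontal (directrix is vertical). Vertex x-coordinate = (-19 + 1)/2 = -9; y-coordinate = -6.

(-9, -6)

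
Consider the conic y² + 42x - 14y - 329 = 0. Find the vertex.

Only y is squared. Complete the square in y: (y - 7)² = -42(x - 9).
Vertex (9, 7); 4p = -42 so p = -21/2. Opens left.

(9, 7)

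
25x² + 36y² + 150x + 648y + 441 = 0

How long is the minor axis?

10√3

Group: 25(x² + 6x) + 36(y² + 18y) = -441
Complete the square: 25(x + 3)² + 36(y + 9)² = -441 + 225 + 2916 = 2700
Divide by 2700: (x + 3)²/108 + (y + 9)²/75 = 1
Ellipse, center (-3, -9), major axis horizontal; a² = 108, b² = 75.
b² = 75 so b = 5√3; the minor axis has length 2b = 10√3.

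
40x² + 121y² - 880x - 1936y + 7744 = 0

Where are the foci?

(2, 8) and (20, 8)

Collect terms: 40(x² - 22x) + 121(y² - 16y) = -7744
40(x - 11)² + 121(y - 8)² = -7744 + 4840 + 7744 = 4840
Divide through by 4840 to get (x - 11)²/121 + (y - 8)²/40 = 1.
Ellipse, center (11, 8), major axis horizontal; a² = 121, b² = 40.
c² = a² - b² = 121 - 40 = 81, so c = 9.
Foci lie on the horizontal axis through the center: (h ± c, k).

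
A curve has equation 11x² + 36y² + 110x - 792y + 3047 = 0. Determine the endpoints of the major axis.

Collect terms: 11(x² + 10x) + 36(y² - 22y) = -3047
11(x + 5)² + 36(y - 11)² = -3047 + 275 + 4356 = 1584
Divide through by 1584 to get (x + 5)²/144 + (y - 11)²/44 = 1.
Ellipse, center (-5, 11), major axis horizontal; a² = 144, b² = 44.
a = 12. Vertices at (h ± a, k).

(-17, 11) and (7, 11)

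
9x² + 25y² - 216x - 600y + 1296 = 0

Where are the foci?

Collect terms: 9(x² - 24x) + 25(y² - 24y) = -1296
Completing the square gives 9(x - 12)² + 25(y - 12)² = -1296 + 1296 + 3600 = 3600.
Dividing both sides by 3600: (x - 12)²/400 + (y - 12)²/144 = 1
Ellipse, center (12, 12), major axis horizontal; a² = 400, b² = 144.
c² = a² - b² = 400 - 144 = 256, so c = 16.
Foci lie on the horizontal axis through the center: (h ± c, k).

(-4, 12) and (28, 12)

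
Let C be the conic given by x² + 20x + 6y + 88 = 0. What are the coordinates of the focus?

(-10, 1/2)

Only x is squared. Complete the square in x: (x + 10)² = -6(y - 2).
Vertex (-10, 2); 4p = -6 so p = -3/2. Opens down.
Focus is p units from the vertex along the axis: (h, k + p).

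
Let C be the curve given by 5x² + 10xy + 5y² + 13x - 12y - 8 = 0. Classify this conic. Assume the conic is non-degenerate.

parabola

A = 5, B = 10, C = 5.
Discriminant B² − 4AC = 10² − 4·5·5 = 0.
B² − 4AC = 0 ⇒ parabola.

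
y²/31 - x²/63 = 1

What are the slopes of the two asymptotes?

√217/21 and -√217/21

Center (0, 0). The positive term is the y-term, so the transverse axis is vertical; a² = 31, b² = 63.
For a vertical hyperbola the asymptotes have slope ±a/b.
Here that is ±√31/3√7 = ±√217/21.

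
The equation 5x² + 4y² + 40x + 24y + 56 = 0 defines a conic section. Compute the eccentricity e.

Collect terms: 5(x² + 8x) + 4(y² + 6y) = -56
5(x + 4)² + 4(y + 3)² = -56 + 80 + 36 = 60
Dividing both sides by 60: (x + 4)²/12 + (y + 3)²/15 = 1
Ellipse, center (-4, -3), major axis vertical; a² = 15, b² = 12.
c² = a² - b² = 3, so c = √3.
e = c/a = √3/√15 = √5/5.

e = √5/5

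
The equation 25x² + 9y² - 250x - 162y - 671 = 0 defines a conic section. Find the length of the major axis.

Group: 25(x² - 10x) + 9(y² - 18y) = 671
Complete the square: 25(x - 5)² + 9(y - 9)² = 671 + 625 + 729 = 2025
Divide through by 2025 to get (x - 5)²/81 + (y - 9)²/225 = 1.
Ellipse, center (5, 9), major axis vertical; a² = 225, b² = 81.
a² = 225 so a = 15; the major axis has length 2a = 30.

30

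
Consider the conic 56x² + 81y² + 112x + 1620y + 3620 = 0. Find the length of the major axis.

18

56(x² + 2x) + 81(y² + 20y) = -3620
56(x + 1)² + 81(y + 10)² = -3620 + 56 + 8100 = 4536
Divide through by 4536 to get (x + 1)²/81 + (y + 10)²/56 = 1.
Ellipse, center (-1, -10), major axis horizontal; a² = 81, b² = 56.
a² = 81 so a = 9; the major axis has length 2a = 18.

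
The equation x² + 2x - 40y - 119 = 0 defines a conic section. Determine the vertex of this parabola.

(-1, -3)

Only x is squared. Complete the square in x: (x + 1)² = 40(y + 3).
Vertex (-1, -3); 4p = 40 so p = 10. Opens up.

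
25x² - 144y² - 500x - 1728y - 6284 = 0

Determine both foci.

25(x² - 20x) -144(y² + 12y) = 6284
Complete the square in x and y: 25(x - 10)² -144(y + 6)² = 6284 + 2500 - 5184 = 3600
Dividing both sides by 3600: (x - 10)²/144 - (y + 6)²/25 = 1
Hyperbola, center (10, -6), transverse axis horizontal; a² = 144, b² = 25.
c² = a² + b² = 144 + 25 = 169, so c = 13.
Foci lie on the horizontal axis through the center: (h ± c, k).

(-3, -6) and (23, -6)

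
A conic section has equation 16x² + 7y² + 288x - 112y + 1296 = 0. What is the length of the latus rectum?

16(x² + 18x) + 7(y² - 16y) = -1296
Complete the square: 16(x + 9)² + 7(y - 8)² = -1296 + 1296 + 448 = 448
Divide through by 448 to get (x + 9)²/28 + (y - 8)²/64 = 1.
Ellipse, center (-9, 8), major axis vertical; a² = 64, b² = 28.
Latus rectum length = 2b²/a = 2·28/8 = 7.

7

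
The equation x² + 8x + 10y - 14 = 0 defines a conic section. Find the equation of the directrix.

y = 11/2

Only x is squared. Complete the square in x: (x + 4)² = -10(y - 3).
Vertex (-4, 3); 4p = -10 so p = -5/2. Opens down.
Directrix is the horizontal line y = k − p = 3 − (-5/2) = 11/2.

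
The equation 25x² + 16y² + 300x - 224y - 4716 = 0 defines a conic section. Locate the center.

(-6, 7)

Rearranging, 25(x² + 12x) + 16(y² - 14y) = 4716.
Complete the square: 25(x + 6)² + 16(y - 7)² = 4716 + 900 + 784 = 6400
Divide through by 6400 to get (x + 6)²/256 + (y - 7)²/400 = 1.
Ellipse with center (-6, 7).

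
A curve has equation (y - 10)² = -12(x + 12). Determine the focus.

(-15, 10)

Vertex (-12, 10); 4p = -12 so p = -3. Opens left.
Focus is p units from the vertex along the axis: (h + p, k).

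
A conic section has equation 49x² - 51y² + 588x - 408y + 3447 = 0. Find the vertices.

(-6, -11) and (-6, 3)

Collect terms: 49(x² + 12x) -51(y² + 8y) = -3447
Complete the square: 49(x + 6)² -51(y + 4)² = -3447 + 1764 - 816 = -2499
Divide by -2499: (y + 4)²/49 - (x + 6)²/51 = 1
Hyperbola, center (-6, -4), transverse axis vertical; a² = 49, b² = 51.
a = 7. Vertices at (h, k ± a).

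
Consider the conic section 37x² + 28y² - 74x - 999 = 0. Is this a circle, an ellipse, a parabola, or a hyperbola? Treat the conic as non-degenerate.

ellipse

No xy term. Coefficients of x² and y² are A = 37, C = 28.
A and C have the same sign but A ≠ C ⇒ ellipse.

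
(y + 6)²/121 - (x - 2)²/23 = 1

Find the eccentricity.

e = 12/11

Center (2, -6). The positive term is the y-term, so the transverse axis is vertical; a² = 121, b² = 23.
c² = a² + b² = 144, so c = 12.
e = c/a = 12/11.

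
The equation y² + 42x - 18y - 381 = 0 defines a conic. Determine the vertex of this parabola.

Only y is squared. Complete the square in y: (y - 9)² = -42(x - 11).
Vertex (11, 9); 4p = -42 so p = -21/2. Opens left.

(11, 9)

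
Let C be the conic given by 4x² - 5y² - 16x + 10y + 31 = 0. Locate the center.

Collect terms: 4(x² - 4x) -5(y² - 2y) = -31
Completing the square gives 4(x - 2)² -5(y - 1)² = -31 + 16 - 5 = -20.
Dividing both sides by -20: (y - 1)²/4 - (x - 2)²/5 = 1
Hyperbola with center (2, 1).

(2, 1)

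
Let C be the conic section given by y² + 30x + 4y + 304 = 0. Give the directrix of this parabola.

x = -5/2

Only y is squared. Complete the square in y: (y + 2)² = -30(x + 10).
Vertex (-10, -2); 4p = -30 so p = -15/2. Opens left.
Directrix is the vertical line x = h − p = -10 − (-15/2) = -5/2.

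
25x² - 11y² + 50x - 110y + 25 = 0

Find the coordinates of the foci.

(-1, -11) and (-1, 1)

25(x² + 2x) -11(y² + 10y) = -25
25(x + 1)² -11(y + 5)² = -25 + 25 - 275 = -275
Dividing both sides by -275: (y + 5)²/25 - (x + 1)²/11 = 1
Hyperbola, center (-1, -5), transverse axis vertical; a² = 25, b² = 11.
c² = a² + b² = 25 + 11 = 36, so c = 6.
Foci lie on the vertical axis through the center: (h, k ± c).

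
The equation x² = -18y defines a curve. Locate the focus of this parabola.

Vertex (0, 0); 4p = -18 so p = -9/2. Opens down.
Focus is p units from the vertex along the axis: (h, k + p).

(0, -9/2)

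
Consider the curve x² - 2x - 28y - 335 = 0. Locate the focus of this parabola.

Only x is squared. Complete the square in x: (x - 1)² = 28(y + 12).
Vertex (1, -12); 4p = 28 so p = 7. Opens up.
Focus is p units from the vertex along the axis: (h, k + p).

(1, -5)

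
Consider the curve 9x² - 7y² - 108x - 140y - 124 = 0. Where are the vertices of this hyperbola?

Group the x- and y-terms: 9(x² - 12x) -7(y² + 20y) = 124
9(x - 6)² -7(y + 10)² = 124 + 324 - 700 = -252
Dividing both sides by -252: (y + 10)²/36 - (x - 6)²/28 = 1
Hyperbola, center (6, -10), transverse axis vertical; a² = 36, b² = 28.
a = 6. Vertices at (h, k ± a).

(6, -16) and (6, -4)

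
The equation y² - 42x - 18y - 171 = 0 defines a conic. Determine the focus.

(9/2, 9)

Only y is squared. Complete the square in y: (y - 9)² = 42(x + 6).
Vertex (-6, 9); 4p = 42 so p = 21/2. Opens right.
Focus is p units from the vertex along the axis: (h + p, k).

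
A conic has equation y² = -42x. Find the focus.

Vertex (0, 0); 4p = -42 so p = -21/2. Opens left.
Focus is p units from the vertex along the axis: (h + p, k).

(-21/2, 0)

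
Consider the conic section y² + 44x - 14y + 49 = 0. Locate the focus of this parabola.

(-11, 7)

Only y is squared. Complete the square in y: (y - 7)² = -44x.
Vertex (0, 7); 4p = -44 so p = -11. Opens left.
Focus is p units from the vertex along the axis: (h + p, k).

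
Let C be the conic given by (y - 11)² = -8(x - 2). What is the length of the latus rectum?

8

Vertex (2, 11); 4p = -8 so p = -2. Opens left.
Latus rectum length = |4p| = 8.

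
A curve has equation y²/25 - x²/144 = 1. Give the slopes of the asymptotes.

5/12 and -5/12

Center (0, 0). The positive term is the y-term, so the transverse axis is vertical; a² = 25, b² = 144.
For a vertical hyperbola the asymptotes have slope ±a/b.
Here that is ±5/12.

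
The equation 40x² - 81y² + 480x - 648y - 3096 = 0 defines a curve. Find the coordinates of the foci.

(-17, -4) and (5, -4)

Collect terms: 40(x² + 12x) -81(y² + 8y) = 3096
Complete the square: 40(x + 6)² -81(y + 4)² = 3096 + 1440 - 1296 = 3240
Divide by 3240: (x + 6)²/81 - (y + 4)²/40 = 1
Hyperbola, center (-6, -4), transverse axis horizontal; a² = 81, b² = 40.
c² = a² + b² = 81 + 40 = 121, so c = 11.
Foci lie on the horizontal axis through the center: (h ± c, k).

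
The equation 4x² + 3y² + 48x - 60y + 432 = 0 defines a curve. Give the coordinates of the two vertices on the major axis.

Rearranging, 4(x² + 12x) + 3(y² - 20y) = -432.
Complete the square: 4(x + 6)² + 3(y - 10)² = -432 + 144 + 300 = 12
Dividing both sides by 12: (x + 6)²/3 + (y - 10)²/4 = 1
Ellipse, center (-6, 10), major axis vertical; a² = 4, b² = 3.
a = 2. Vertices at (h, k ± a).

(-6, 8) and (-6, 12)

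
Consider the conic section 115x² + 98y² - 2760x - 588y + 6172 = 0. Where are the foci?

(12, 3 - √17) and (12, 3 + √17)

115(x² - 24x) + 98(y² - 6y) = -6172
Complete the square in x and y: 115(x - 12)² + 98(y - 3)² = -6172 + 16560 + 882 = 11270
Dividing both sides by 11270: (x - 12)²/98 + (y - 3)²/115 = 1
Ellipse, center (12, 3), major axis vertical; a² = 115, b² = 98.
c² = a² - b² = 115 - 98 = 17, so c = √17.
Foci lie on the vertical axis through the center: (h, k ± c).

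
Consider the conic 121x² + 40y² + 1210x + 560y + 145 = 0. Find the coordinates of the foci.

(-5, -16) and (-5, 2)

Collect terms: 121(x² + 10x) + 40(y² + 14y) = -145
121(x + 5)² + 40(y + 7)² = -145 + 3025 + 1960 = 4840
Divide by 4840: (x + 5)²/40 + (y + 7)²/121 = 1
Ellipse, center (-5, -7), major axis vertical; a² = 121, b² = 40.
c² = a² - b² = 121 - 40 = 81, so c = 9.
Foci lie on the vertical axis through the center: (h, k ± c).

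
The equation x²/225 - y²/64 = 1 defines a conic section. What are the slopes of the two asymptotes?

8/15 and -8/15

Center (0, 0). The positive term is the x-term, so the transverse axis is horizontal; a² = 225, b² = 64.
For a horizontal hyperbola the asymptotes have slope ±b/a.
Here that is ±8/15.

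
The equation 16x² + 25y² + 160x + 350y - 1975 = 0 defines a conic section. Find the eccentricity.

Collect terms: 16(x² + 10x) + 25(y² + 14y) = 1975
Complete the square: 16(x + 5)² + 25(y + 7)² = 1975 + 400 + 1225 = 3600
Divide by 3600: (x + 5)²/225 + (y + 7)²/144 = 1
Ellipse, center (-5, -7), major axis horizontal; a² = 225, b² = 144.
c² = a² - b² = 81, so c = 9.
e = c/a = 9/15 = 3/5.

e = 3/5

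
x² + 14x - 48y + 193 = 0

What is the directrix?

y = -9

Only x is squared. Complete the square in x: (x + 7)² = 48(y - 3).
Vertex (-7, 3); 4p = 48 so p = 12. Opens up.
Directrix is the horizontal line y = k − p = 3 − (12) = -9.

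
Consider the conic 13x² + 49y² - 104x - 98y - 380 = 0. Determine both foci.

13(x² - 8x) + 49(y² - 2y) = 380
Complete the square in x and y: 13(x - 4)² + 49(y - 1)² = 380 + 208 + 49 = 637
Dividing both sides by 637: (x - 4)²/49 + (y - 1)²/13 = 1
Ellipse, center (4, 1), major axis horizontal; a² = 49, b² = 13.
c² = a² - b² = 49 - 13 = 36, so c = 6.
Foci lie on the horizontal axis through the center: (h ± c, k).

(-2, 1) and (10, 1)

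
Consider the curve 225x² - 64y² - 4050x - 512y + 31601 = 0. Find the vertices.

225(x² - 18x) -64(y² + 8y) = -31601
Completing the square gives 225(x - 9)² -64(y + 4)² = -31601 + 18225 - 1024 = -14400.
Divide by -14400: (y + 4)²/225 - (x - 9)²/64 = 1
Hyperbola, center (9, -4), transverse axis vertical; a² = 225, b² = 64.
a = 15. Vertices at (h, k ± a).

(9, -19) and (9, 11)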